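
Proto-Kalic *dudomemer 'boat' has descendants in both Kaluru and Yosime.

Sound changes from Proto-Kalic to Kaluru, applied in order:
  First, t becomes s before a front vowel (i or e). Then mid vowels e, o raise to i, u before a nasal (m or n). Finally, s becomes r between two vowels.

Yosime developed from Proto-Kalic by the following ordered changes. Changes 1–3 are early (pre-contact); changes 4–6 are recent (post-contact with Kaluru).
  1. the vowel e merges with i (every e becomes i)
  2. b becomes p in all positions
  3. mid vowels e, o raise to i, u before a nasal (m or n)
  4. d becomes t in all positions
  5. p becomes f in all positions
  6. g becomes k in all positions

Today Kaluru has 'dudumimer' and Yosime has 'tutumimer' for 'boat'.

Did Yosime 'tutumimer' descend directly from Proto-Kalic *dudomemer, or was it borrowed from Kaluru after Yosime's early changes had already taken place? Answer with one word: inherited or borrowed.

borrowed

If inherited, *dudomemer would pass through all of Yosime's changes:
Yosime: *dudomemer
  dudomemer → dudomimir   [vowel merger]
  dudomimir (rule 2 does not apply)
  dudomimir → dudumimir   [pre-nasal raising]
  dudumimir → tutumimir   [unconditioned shift]
  tutumimir (rule 5 does not apply)
  tutumimir (rule 6 does not apply)
  giving Yosime tutumimir.
If borrowed from Kaluru 'dudumimer' after the early changes, it would undergo only the recent ones:
  rule 4 (unconditioned shift): dudumimer → tutumimer
  rule 5 (unconditioned shift): no change (tutumimer)
  rule 6 (unconditioned shift): no change (tutumimer)
  ⇒ as a loan: tutumimer
Yosime 'tutumimer' matches the loan outcome 'tutumimer', not the inherited 'tutumimir' — it skipped the early Yosime changes, so it was borrowed from Kaluru.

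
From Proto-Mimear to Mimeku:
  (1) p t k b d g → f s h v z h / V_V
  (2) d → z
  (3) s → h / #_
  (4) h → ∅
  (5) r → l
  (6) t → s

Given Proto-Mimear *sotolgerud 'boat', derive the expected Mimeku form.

Mimeku: *sotolgerud
  sotolgerud → sosolgerud   [intervocalic lenition]
  sosolgerud → sosolgeruz   [unconditioned shift]
  sosolgeruz → hosolgeruz   [debuccalisation]
  hosolgeruz → osolgeruz   [h-loss]
  osolgeruz → osolgeluz   [unconditioned shift]
  osolgeluz (rule 6 does not apply)
  giving Mimeku osolgeluz.

osolgeluz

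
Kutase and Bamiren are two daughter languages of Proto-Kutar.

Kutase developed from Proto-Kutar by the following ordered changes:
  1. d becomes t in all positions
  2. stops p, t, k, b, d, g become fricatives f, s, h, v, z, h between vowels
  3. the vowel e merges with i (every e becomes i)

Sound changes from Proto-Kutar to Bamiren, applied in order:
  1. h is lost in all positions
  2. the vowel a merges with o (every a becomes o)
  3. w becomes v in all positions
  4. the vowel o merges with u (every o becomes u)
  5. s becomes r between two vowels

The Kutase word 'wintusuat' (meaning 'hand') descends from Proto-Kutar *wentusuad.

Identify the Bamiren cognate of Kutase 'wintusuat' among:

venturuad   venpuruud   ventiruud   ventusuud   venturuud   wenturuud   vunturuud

venturuud

Bamiren: start from *wentusuad.
  rule 1: no change — wentusuad
  rule 2 (vowel merger): wentusuad → wentusuod
  rule 3 (unconditioned shift): wentusuod → ventusuod
  rule 4 (vowel merger): ventusuod → ventusuud
  rule 5 (rhotacism): ventusuud → venturuud
  ⇒ Bamiren venturuud
Only 'venturuud' matches the regular Bamiren development of *wentusuad.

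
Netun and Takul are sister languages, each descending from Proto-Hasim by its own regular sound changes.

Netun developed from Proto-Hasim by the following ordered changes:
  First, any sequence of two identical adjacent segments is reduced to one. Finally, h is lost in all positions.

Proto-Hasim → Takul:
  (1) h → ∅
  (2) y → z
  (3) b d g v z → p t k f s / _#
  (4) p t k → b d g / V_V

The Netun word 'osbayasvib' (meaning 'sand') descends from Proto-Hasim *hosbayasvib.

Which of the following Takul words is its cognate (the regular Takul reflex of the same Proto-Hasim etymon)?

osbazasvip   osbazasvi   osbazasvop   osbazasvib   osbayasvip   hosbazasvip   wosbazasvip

osbazasvip

Takul: *hosbayasvib > osbayasvib > osbazasvib > osbazasvip  (by h-loss, unconditioned shift, final devoicing)
The other candidates each miss or misapply at least one Takul change.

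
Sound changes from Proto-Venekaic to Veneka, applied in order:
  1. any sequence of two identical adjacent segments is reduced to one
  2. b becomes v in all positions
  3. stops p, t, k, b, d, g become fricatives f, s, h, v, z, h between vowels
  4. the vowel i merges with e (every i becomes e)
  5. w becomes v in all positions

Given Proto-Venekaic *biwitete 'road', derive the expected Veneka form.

Veneka: *biwitete
  biwitete (rule 1 does not apply)
  biwitete → viwitete   [unconditioned shift]
  viwitete → viwisese   [intervocalic lenition]
  viwisese → vewesese   [vowel merger]
  vewesese → vevesese   [unconditioned shift]
  giving Veneka vevesese.

vevesese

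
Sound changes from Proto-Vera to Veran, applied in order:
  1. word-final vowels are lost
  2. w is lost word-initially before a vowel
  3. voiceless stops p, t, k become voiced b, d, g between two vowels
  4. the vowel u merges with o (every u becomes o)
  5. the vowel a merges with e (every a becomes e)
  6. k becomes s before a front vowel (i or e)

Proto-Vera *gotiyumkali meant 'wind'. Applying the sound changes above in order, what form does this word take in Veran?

godiyomsel

Veran: *gotiyumkali > gotiyumkal > godiyumkal > godiyomkal > godiyomkel > godiyomsel  (by apocope, intervocalic voicing, vowel merger, vowel merger, palatalisation)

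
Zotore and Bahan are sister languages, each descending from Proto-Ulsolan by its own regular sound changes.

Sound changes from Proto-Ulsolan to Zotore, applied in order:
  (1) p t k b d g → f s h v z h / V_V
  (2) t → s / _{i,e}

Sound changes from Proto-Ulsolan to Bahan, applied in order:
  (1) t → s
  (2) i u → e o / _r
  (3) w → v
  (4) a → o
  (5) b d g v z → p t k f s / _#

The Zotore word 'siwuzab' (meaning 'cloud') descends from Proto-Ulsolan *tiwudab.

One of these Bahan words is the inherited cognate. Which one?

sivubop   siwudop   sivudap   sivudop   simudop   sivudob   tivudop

Bahan: *tiwudab
  tiwudab → siwudab   [unconditioned shift]
  siwudab (rule 2 does not apply)
  siwudab → sivudab   [unconditioned shift]
  sivudab → sivudob   [vowel merger]
  sivudob → sivudop   [final devoicing]
  giving Bahan sivudop.
Only 'sivudop' matches the regular Bahan development of *tiwudab.

sivudop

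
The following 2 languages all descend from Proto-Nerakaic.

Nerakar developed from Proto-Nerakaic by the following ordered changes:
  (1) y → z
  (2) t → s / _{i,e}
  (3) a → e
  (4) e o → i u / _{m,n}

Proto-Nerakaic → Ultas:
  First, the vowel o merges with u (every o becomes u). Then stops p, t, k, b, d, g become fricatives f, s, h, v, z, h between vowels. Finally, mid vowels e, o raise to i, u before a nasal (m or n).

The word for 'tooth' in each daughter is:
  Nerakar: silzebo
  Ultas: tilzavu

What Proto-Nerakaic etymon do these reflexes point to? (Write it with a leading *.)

*tilzabo

Position 1: Nerakar has s, Ultas has t. Ultas preserves t here (none of its changes turn any other segment into t), so the proto-segment is *t.
Position 7: Nerakar has o, Ultas has u. Nerakar preserves o here (none of its changes turn any other segment into o), so the proto-segment is *o.
Position 6: Nerakar has b, Ultas has v. Nerakar preserves b here (none of its changes turn any other segment into b), so the proto-segment is *b.
This points to *tilzabo. Verify forward in each daughter:
Nerakar: *tilzabo > silzabo > silzebo  (by palatalisation, vowel merger)
Ultas: start from *tilzabo.
  rule 1 (vowel merger): tilzabo → tilzabu
  rule 2 (intervocalic lenition): tilzabu → tilzavu
  rule 3: no change — tilzavu
  ⇒ Ultas tilzavu
Only *tilzabo yields all of Nerakar silzebo, Ultas tilzavu.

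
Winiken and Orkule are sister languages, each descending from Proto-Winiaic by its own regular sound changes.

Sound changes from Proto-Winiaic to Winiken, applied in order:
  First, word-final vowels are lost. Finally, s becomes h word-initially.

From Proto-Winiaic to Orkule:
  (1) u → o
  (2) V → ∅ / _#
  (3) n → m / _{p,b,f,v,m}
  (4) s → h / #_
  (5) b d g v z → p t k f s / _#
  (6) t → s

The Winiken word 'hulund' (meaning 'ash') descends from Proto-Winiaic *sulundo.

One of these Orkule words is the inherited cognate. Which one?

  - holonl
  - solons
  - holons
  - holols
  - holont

Orkule: *sulundo
  sulundo → solondo   [vowel merger]
  solondo → solond   [apocope]
  solond (rule 3 does not apply)
  solond → holond   [debuccalisation]
  holond → holont   [final devoicing]
  holont → holons   [unconditioned shift]
  giving Orkule holons.
Among the options, 'holons' alone shows every Orkule change applied in order.

holons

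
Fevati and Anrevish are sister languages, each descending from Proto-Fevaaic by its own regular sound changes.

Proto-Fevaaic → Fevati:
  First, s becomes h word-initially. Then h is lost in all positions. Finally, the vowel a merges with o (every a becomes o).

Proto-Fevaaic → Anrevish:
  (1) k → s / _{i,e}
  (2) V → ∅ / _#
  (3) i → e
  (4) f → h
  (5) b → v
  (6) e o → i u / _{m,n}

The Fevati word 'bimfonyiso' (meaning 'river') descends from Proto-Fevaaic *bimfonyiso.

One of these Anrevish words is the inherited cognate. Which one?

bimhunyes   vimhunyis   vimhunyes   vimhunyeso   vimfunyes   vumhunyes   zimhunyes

vimhunyes

Anrevish: start from *bimfonyiso.
  rule 1: no change — bimfonyiso
  rule 2 (apocope): bimfonyiso → bimfonyis
  rule 3 (vowel merger): bimfonyis → bemfonyes
  rule 4 (unconditioned shift): bemfonyes → bemhonyes
  rule 5 (unconditioned shift): bemhonyes → vemhonyes
  rule 6 (pre-nasal raising): vemhonyes → vimhunyes
  ⇒ Anrevish vimhunyes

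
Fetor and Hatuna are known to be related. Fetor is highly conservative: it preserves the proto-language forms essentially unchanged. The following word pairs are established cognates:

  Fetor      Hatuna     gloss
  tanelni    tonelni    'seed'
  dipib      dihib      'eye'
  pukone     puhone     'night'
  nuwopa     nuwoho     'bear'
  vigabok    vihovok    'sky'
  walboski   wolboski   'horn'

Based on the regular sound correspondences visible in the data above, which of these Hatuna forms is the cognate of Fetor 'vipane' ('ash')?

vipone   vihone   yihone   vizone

vihone

nuwopa ~ nuwoho — Fetor p corresponds to Hatuna h between vowels (before a back vowel).
tanelni ~ tonelni — Fetor a corresponds to Hatuna o after a consonant, before a nasal.
Applying these to Fetor 'vipane':
  vipane → vihane   (p→h between vowels (before a back vowel))
  vihane → vihone   (a→o after a consonant, before a nasal)
So the Hatuna cognate is 'vihone'.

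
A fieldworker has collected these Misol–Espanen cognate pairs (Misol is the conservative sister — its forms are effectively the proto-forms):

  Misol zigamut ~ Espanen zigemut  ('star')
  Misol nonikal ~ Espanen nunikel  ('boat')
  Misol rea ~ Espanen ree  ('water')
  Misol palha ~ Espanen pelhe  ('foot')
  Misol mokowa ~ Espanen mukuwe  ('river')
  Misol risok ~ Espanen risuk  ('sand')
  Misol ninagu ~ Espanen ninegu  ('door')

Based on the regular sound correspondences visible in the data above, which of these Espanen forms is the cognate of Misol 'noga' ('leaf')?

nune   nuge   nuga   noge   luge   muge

mokowa ~ mukuwe, risok ~ risuk — Misol o corresponds to Espanen u after a consonant, before a consonant other than r, m, n, p, b, f, v.
palha ~ pelhe, mokowa ~ mukuwe — Misol a corresponds to Espanen e word-finally.
Applying these to Misol 'noga':
  noga → nuga   (o→u after a consonant, before a consonant other than r, m, n, p, b, f, v)
  nuga → nuge   (a→e word-finally)
So the Espanen cognate is 'nuge'.

nuge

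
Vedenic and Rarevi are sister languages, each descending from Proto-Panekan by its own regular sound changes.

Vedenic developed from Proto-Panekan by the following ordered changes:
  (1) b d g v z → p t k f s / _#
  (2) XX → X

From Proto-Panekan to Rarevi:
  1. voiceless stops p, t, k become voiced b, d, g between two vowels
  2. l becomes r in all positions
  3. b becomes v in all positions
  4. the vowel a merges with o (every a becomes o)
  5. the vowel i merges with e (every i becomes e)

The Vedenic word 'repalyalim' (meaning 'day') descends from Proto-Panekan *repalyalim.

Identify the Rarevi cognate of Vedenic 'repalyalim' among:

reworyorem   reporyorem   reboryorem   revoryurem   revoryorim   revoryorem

Rarevi: *repalyalim > rebalyalim > rebaryarim > revaryarim > revoryorim > revoryorem  (by intervocalic voicing, unconditioned shift, unconditioned shift, vowel merger, vowel merger)
The other candidates each miss or misapply at least one Rarevi change.

revoryorem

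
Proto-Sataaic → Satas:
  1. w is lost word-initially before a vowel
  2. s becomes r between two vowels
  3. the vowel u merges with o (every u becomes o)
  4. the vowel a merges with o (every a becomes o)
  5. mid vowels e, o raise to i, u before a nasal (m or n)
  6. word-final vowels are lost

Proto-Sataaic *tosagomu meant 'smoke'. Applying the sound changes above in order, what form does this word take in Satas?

Satas: *tosagomu
  tosagomu (rule 1 does not apply)
  tosagomu → toragomu   [rhotacism]
  toragomu → toragomo   [vowel merger]
  toragomo → torogomo   [vowel merger]
  torogomo → torogumo   [pre-nasal raising]
  torogumo → torogum   [apocope]
  giving Satas torogum.

torogum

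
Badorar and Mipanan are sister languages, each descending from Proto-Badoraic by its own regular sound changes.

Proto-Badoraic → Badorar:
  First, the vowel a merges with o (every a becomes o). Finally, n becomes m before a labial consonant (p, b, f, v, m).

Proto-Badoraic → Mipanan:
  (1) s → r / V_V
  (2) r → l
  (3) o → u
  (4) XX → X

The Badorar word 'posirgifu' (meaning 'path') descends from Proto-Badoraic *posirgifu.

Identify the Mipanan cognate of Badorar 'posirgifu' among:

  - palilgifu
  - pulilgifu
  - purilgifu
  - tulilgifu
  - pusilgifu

Mipanan: *posirgifu > porirgifu > polilgifu > pulilgifu  (by rhotacism, unconditioned shift, vowel merger)
The other candidates each miss or misapply at least one Mipanan change.

pulilgifu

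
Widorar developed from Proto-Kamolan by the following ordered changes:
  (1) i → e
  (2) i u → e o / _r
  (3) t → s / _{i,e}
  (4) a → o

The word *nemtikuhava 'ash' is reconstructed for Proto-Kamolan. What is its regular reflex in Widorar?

Widorar: *nemtikuhava > nemtekuhava > nemsekuhava > nemsekuhovo  (by vowel merger, palatalisation, vowel merger)

nemsekuhovo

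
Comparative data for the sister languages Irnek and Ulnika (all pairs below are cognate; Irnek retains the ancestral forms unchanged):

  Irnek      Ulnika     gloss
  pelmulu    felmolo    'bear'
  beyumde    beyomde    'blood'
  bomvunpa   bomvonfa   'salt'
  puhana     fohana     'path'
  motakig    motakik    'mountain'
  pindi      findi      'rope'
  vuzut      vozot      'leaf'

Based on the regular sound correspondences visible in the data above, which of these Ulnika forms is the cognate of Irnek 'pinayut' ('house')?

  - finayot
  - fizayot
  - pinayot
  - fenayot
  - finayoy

finayot

pindi ~ findi — Irnek p corresponds to Ulnika f word-initially before a front vowel.
pelmulu ~ felmolo, puhana ~ fohana — Irnek u corresponds to Ulnika o after a consonant, before a consonant other than r, m, n, p, b, f, v.
Applying these to Irnek 'pinayut':
  pinayut → finayut   (p→f word-initially before a front vowel)
  finayut → finayot   (u→o after a consonant, before a consonant other than r, m, n, p, b, f, v)
So the Ulnika cognate is 'finayot'.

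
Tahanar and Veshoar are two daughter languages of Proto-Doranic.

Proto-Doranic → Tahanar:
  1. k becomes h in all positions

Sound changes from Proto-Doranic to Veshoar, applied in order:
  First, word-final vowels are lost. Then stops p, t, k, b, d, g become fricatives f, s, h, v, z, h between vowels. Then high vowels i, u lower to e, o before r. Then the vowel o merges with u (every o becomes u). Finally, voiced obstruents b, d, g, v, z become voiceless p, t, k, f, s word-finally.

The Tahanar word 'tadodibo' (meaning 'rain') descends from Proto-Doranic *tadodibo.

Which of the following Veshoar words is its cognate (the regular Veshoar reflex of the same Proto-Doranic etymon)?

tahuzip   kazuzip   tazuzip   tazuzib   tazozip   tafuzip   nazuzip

Veshoar: *tadodibo
  tadodibo → tadodib   [apocope]
  tadodib → tazozib   [intervocalic lenition]
  tazozib (rule 3 does not apply)
  tazozib → tazuzib   [vowel merger]
  tazuzib → tazuzip   [final devoicing]
  giving Veshoar tazuzip.
Among the options, 'tazuzip' alone shows every Veshoar change applied in order.

tazuzip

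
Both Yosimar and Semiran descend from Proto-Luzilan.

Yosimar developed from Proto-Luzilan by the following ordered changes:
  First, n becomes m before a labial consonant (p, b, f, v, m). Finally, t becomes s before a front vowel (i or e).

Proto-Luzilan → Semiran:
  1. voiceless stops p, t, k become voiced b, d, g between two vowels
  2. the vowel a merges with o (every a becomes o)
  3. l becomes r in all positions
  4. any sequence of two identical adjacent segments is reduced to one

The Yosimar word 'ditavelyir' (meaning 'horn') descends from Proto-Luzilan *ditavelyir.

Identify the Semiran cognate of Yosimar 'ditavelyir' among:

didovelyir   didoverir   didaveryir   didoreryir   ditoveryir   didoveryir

Semiran: *ditavelyir > didavelyir > didovelyir > didoveryir  (by intervocalic voicing, vowel merger, unconditioned shift)

didoveryir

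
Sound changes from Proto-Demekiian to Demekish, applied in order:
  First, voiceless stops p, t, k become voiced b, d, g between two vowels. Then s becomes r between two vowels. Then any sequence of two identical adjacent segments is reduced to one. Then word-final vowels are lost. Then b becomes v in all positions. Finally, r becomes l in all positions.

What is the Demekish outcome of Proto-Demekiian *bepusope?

vevulov

Demekish: start from *bepusope.
  rule 1 (intervocalic voicing): bepusope → bebusobe
  rule 2 (rhotacism): bebusobe → beburobe
  rule 3: no change — beburobe
  rule 4 (apocope): beburobe → beburob
  rule 5 (unconditioned shift): beburob → vevurov
  rule 6 (unconditioned shift): vevurov → vevulov
  ⇒ Demekish vevulov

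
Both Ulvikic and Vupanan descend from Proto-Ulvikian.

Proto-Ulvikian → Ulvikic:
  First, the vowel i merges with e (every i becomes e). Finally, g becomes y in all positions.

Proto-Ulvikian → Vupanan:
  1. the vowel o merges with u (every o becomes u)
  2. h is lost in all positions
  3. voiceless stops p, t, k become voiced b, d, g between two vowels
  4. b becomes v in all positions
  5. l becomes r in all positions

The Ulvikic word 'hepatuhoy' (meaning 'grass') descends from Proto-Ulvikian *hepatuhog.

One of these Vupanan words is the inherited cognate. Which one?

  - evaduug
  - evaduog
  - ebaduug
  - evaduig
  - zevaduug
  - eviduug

Vupanan: *hepatuhog
  hepatuhog → hepatuhug   [vowel merger]
  hepatuhug → epatuug   [h-loss]
  epatuug → ebaduug   [intervocalic voicing]
  ebaduug → evaduug   [unconditioned shift]
  evaduug (rule 5 does not apply)
  giving Vupanan evaduug.

evaduug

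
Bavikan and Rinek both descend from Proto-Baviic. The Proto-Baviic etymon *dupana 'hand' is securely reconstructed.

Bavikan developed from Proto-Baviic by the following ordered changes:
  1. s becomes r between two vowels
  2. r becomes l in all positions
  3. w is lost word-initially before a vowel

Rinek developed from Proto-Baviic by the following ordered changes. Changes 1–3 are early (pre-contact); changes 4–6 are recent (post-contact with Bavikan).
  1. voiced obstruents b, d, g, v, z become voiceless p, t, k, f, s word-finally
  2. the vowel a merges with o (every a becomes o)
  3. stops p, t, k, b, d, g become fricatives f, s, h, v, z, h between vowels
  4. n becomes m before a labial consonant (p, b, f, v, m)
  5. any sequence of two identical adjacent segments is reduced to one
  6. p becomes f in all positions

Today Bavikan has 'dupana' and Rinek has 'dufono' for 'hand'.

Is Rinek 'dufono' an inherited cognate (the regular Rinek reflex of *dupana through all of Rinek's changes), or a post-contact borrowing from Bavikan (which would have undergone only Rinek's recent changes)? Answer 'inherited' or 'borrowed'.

inherited

If inherited, *dupana would pass through all of Rinek's changes:
Rinek: *dupana > dupono > dufono  (by vowel merger, intervocalic lenition)
If borrowed from Bavikan 'dupana' after the early changes, it would undergo only the recent ones:
  rule 4 (nasal place assimilation): no change (dupana)
  rule 5 (degemination): no change (dupana)
  rule 6 (unconditioned shift): dupana → dufana
  ⇒ as a loan: dufana
Rinek 'dufono' matches the inherited outcome exactly, so it is an inherited cognate, not a loan.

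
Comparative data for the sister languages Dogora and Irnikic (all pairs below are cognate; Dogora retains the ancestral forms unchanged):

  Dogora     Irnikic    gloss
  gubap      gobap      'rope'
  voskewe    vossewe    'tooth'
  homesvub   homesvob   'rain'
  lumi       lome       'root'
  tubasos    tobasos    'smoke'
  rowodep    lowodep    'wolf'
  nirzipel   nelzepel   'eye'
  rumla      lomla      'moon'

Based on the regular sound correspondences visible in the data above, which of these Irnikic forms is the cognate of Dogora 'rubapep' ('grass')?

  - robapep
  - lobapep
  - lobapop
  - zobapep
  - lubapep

lobapep

rumla ~ lomla — Dogora r corresponds to Irnikic l word-initially before a back vowel.
gubap ~ gobap, homesvub ~ homesvob — Dogora u corresponds to Irnikic o after a consonant, before a labial obstruent.
Applying these to Dogora 'rubapep':
  rubapep → lubapep   (r→l word-initially before a back vowel)
  lubapep → lobapep   (u→o after a consonant, before a labial obstruent)
So the Irnikic cognate is 'lobapep'.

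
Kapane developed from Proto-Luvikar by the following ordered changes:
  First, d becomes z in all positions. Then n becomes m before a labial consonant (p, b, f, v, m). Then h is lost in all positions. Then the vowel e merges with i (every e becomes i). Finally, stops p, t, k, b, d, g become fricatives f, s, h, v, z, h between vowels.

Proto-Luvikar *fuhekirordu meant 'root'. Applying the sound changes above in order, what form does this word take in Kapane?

fuihirorzu

Kapane: *fuhekirordu
  fuhekirordu → fuhekirorzu   [unconditioned shift]
  fuhekirorzu (rule 2 does not apply)
  fuhekirorzu → fuekirorzu   [h-loss]
  fuekirorzu → fuikirorzu   [vowel merger]
  fuikirorzu → fuihirorzu   [intervocalic lenition]
  giving Kapane fuihirorzu.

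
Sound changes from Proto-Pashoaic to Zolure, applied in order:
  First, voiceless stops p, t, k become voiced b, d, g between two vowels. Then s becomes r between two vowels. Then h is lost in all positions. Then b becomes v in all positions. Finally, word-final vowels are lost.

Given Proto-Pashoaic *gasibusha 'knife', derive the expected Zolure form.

garivus

Zolure: start from *gasibusha.
  rule 1: no change — gasibusha
  rule 2 (rhotacism): gasibusha → garibusha
  rule 3 (h-loss): garibusha → garibusa
  rule 4 (unconditioned shift): garibusa → garivusa
  rule 5 (apocope): garivusa → garivus
  ⇒ Zolure garivus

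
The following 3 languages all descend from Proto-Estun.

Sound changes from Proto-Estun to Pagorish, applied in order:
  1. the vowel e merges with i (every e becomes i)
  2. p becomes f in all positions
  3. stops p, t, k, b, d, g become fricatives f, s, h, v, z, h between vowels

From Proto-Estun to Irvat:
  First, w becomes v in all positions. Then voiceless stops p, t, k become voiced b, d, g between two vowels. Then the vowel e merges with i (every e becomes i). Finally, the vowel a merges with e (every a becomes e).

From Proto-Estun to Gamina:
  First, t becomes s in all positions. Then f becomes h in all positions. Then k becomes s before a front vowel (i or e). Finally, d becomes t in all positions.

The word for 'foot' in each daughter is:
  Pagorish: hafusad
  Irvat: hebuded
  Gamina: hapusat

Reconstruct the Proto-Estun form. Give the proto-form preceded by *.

Position 6: Pagorish has a, Irvat has e, Gamina has a. Pagorish preserves a here (none of its changes turn any other segment into a), so the proto-segment is *a.
Position 5: Pagorish has s, Irvat has d, Gamina has s. Taking the neighbouring segments as reconstructed: Pagorish s could go back to *t or *s; Irvat d could go back to *t or *d; Gamina s could go back to *t or *s — the one source consistent with every daughter is *t.
Continuing position by position gives *haputad; check it forward:
Pagorish: *haputad > hafutad > hafusad  (by unconditioned shift, intervocalic lenition)
Irvat: *haputad > habudad > hebuded  (by intervocalic voicing, vowel merger)
Gamina: start from *haputad.
  rule 1 (unconditioned shift): haputad → hapusad
  rule 2: no change — hapusad
  rule 3: no change — hapusad
  rule 4 (unconditioned shift): hapusad → hapusat
  ⇒ Gamina hapusat
Only *haputad yields all of Pagorish hafusad, Irvat hebuded, Gamina hapusat.

*haputad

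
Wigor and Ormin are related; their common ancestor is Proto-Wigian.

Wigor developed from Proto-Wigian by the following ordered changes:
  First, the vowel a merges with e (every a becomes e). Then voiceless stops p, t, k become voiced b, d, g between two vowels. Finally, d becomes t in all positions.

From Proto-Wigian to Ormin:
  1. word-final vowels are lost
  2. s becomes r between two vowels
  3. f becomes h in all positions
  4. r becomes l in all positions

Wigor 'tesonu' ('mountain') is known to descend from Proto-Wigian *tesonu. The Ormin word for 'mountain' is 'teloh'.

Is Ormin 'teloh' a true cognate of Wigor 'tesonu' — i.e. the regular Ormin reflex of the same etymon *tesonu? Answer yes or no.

Derive the expected Ormin reflex of *tesonu:
Ormin: *tesonu > teson > teron > telon  (by apocope, rhotacism, unconditioned shift)
The regular Ormin reflex would be 'telon', but the attested form is 'teloh'. The correspondence is irregular, so they are not cognates (the Ormin form has a different source).

no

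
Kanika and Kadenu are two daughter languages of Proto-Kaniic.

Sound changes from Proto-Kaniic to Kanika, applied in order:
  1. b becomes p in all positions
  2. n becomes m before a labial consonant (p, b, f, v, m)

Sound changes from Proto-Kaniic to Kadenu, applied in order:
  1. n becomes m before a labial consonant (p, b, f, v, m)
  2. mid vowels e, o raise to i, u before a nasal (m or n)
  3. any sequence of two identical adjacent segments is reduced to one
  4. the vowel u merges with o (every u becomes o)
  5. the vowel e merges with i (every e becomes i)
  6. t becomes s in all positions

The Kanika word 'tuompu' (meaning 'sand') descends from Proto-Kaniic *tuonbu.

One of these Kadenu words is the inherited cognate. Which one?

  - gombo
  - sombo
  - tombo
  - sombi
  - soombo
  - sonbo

Kadenu: *tuonbu > tuombu > tuumbu > tumbu > tombo > sombo  (by nasal place assimilation, pre-nasal raising, degemination, vowel merger, unconditioned shift)
Among the options, 'sombo' alone shows every Kadenu change applied in order.

sombo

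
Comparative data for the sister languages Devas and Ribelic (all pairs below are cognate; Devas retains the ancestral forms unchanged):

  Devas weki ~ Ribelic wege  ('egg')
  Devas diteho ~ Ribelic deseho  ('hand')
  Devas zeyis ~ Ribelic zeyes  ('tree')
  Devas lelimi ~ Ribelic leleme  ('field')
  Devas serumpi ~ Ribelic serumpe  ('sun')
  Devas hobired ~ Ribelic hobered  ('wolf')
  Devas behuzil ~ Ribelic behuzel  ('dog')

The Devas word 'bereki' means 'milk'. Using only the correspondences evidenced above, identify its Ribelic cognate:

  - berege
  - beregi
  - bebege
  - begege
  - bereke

berege

weki ~ wege — Devas k corresponds to Ribelic g between vowels (before a front vowel).
weki ~ wege, lelimi ~ leleme — Devas i corresponds to Ribelic e word-finally.
Applying these to Devas 'bereki':
  bereki → beregi   (k→g between vowels (before a front vowel))
  beregi → berege   (i→e word-finally)
So the Ribelic cognate is 'berege'.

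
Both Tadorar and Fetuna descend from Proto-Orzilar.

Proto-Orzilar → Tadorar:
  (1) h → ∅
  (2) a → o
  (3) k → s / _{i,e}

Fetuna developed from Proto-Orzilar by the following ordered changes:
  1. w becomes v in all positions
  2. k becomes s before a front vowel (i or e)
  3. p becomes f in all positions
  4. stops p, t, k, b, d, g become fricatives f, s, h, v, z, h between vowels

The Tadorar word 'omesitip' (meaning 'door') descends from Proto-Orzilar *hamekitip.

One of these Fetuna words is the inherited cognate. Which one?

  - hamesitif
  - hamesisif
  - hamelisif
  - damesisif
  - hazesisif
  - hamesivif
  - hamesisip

hamesisif

Fetuna: start from *hamekitip.
  rule 1: no change — hamekitip
  rule 2 (palatalisation): hamekitip → hamesitip
  rule 3 (unconditioned shift): hamesitip → hamesitif
  rule 4 (intervocalic lenition): hamesitif → hamesisif
  ⇒ Fetuna hamesisif
The other candidates each miss or misapply at least one Fetuna change.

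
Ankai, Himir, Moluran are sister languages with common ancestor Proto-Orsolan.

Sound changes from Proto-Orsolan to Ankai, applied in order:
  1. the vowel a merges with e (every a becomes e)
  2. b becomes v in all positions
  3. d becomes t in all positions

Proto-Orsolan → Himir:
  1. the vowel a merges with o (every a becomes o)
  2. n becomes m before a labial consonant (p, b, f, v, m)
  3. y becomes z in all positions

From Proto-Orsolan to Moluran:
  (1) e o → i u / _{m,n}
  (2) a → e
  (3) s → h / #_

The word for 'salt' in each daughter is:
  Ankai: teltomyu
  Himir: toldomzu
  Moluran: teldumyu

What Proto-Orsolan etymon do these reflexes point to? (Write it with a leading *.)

*taldomyu

Position 5: Ankai has o, Himir has o, Moluran has u. Ankai preserves o here (none of its changes turn any other segment into o), so the proto-segment is *o.
Position 2: Ankai has e, Himir has o, Moluran has e. Taking the neighbouring segments as reconstructed: Ankai e could go back to *a or *e; Himir o could go back to *a or *o; Moluran e could go back to *a or *e — the one source consistent with every daughter is *a.
Position 7: Ankai has y, Himir has z, Moluran has y. Ankai preserves y here (none of its changes turn any other segment into y), so the proto-segment is *y.
Continuing position by position gives *taldomyu; check it forward:
Ankai: *taldomyu
  taldomyu → teldomyu   [vowel merger]
  teldomyu (rule 2 does not apply)
  teldomyu → teltomyu   [unconditioned shift]
  giving Ankai teltomyu.
Himir: *taldomyu
  taldomyu → toldomyu   [vowel merger]
  toldomyu (rule 2 does not apply)
  toldomyu → toldomzu   [unconditioned shift]
  giving Himir toldomzu.
Moluran: *taldomyu > taldumyu > teldumyu  (by pre-nasal raising, vowel merger)
*taldomyu is the unique common source.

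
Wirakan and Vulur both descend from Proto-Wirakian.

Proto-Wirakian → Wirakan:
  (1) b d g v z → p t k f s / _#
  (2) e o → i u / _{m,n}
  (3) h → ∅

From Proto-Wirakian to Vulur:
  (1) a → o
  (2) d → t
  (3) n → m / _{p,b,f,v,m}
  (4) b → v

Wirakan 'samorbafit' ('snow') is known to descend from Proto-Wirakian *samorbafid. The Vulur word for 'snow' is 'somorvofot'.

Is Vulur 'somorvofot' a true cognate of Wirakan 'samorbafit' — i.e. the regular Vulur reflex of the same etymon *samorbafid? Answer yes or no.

no

Derive the expected Vulur reflex of *samorbafid:
Vulur: *samorbafid > somorbofid > somorbofit > somorvofit  (by vowel merger, unconditioned shift, unconditioned shift)
The regular Vulur reflex would be 'somorvofit', but the attested form is 'somorvofot'. The correspondence is irregular, so they are not cognates (the Vulur form has a different source).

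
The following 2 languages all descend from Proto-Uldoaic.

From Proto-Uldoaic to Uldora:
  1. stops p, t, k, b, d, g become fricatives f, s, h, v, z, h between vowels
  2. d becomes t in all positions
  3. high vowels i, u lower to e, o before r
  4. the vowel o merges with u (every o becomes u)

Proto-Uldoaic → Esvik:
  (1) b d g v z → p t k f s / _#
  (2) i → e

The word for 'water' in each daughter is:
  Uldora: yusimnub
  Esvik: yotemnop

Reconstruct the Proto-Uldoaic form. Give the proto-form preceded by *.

Position 7: Uldora has u, Esvik has o. Esvik preserves o here (none of its changes turn any other segment into o), so the proto-segment is *o.
Position 4: Uldora has i, Esvik has e. Uldora preserves i here (none of its changes turn any other segment into i), so the proto-segment is *i.
Position 2: Uldora has u, Esvik has o. Esvik preserves o here (none of its changes turn any other segment into o), so the proto-segment is *o.
Verify the candidate proto-form against each daughter:
Uldora: *yotimnob > yosimnob > yusimnub  (by intervocalic lenition, vowel merger)
Esvik: *yotimnob
  yotimnob → yotimnop   [final devoicing]
  yotimnop → yotemnop   [vowel merger]
  giving Esvik yotemnop.
*yotimnob is the unique common source.

*yotimnob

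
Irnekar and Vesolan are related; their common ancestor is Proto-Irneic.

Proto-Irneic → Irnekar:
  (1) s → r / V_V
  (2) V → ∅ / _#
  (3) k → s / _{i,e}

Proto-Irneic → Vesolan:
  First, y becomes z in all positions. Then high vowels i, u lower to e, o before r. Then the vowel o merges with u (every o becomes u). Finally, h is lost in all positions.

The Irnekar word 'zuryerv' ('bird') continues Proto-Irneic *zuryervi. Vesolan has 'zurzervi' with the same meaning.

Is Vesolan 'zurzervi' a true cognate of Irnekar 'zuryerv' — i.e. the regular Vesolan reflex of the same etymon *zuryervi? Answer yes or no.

Derive the expected Vesolan reflex of *zuryervi:
Vesolan: start from *zuryervi.
  rule 1 (unconditioned shift): zuryervi → zurzervi
  rule 2 (pre-rhotic lowering): zurzervi → zorzervi
  rule 3 (vowel merger): zorzervi → zurzervi
  rule 4: no change — zurzervi
  ⇒ Vesolan zurzervi
Vesolan 'zurzervi' matches the regular reflex exactly, so the pair is cognate.

yes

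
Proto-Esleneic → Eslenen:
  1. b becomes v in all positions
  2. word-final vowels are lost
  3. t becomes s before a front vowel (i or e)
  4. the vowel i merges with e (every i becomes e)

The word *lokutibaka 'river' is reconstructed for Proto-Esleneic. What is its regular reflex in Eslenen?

lokusevak

Eslenen: *lokutibaka > lokutivaka > lokutivak > lokusivak > lokusevak  (by unconditioned shift, apocope, palatalisation, vowel merger)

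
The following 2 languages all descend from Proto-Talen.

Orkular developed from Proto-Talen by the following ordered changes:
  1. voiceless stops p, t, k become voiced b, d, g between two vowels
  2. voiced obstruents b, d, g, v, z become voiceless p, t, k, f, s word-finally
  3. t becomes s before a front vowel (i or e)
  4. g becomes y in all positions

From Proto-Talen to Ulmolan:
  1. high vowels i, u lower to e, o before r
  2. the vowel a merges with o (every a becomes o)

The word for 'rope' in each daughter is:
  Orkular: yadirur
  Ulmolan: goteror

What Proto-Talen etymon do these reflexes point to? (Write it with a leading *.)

Position 2: Orkular has a, Ulmolan has o. Orkular preserves a here (none of its changes turn any other segment into a), so the proto-segment is *a.
Position 3: Orkular has d, Ulmolan has t. Ulmolan preserves t here (none of its changes turn any other segment into t), so the proto-segment is *t.
Continuing position by position gives *gatirur; check it forward:
Orkular: *gatirur
  gatirur → gadirur   [intervocalic voicing]
  gadirur (rule 2 does not apply)
  gadirur (rule 3 does not apply)
  gadirur → yadirur   [unconditioned shift]
  giving Orkular yadirur.
Ulmolan: *gatirur
  gatirur → gateror   [pre-rhotic lowering]
  gateror → goteror   [vowel merger]
  giving Ulmolan goteror.
*gatirur is the unique common source.

*gatirur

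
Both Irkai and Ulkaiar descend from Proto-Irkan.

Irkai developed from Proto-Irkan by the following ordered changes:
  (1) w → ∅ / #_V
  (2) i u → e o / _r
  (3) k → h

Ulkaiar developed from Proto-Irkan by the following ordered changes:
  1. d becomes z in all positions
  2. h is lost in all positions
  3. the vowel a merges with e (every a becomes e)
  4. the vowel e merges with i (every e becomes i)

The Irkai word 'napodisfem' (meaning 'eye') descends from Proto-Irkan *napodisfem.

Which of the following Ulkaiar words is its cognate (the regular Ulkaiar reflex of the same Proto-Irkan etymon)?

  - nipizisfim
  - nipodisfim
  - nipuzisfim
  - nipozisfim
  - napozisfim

Ulkaiar: start from *napodisfem.
  rule 1 (unconditioned shift): napodisfem → napozisfem
  rule 2: no change — napozisfem
  rule 3 (vowel merger): napozisfem → nepozisfem
  rule 4 (vowel merger): nepozisfem → nipozisfim
  ⇒ Ulkaiar nipozisfim
The other candidates each miss or misapply at least one Ulkaiar change.

nipozisfim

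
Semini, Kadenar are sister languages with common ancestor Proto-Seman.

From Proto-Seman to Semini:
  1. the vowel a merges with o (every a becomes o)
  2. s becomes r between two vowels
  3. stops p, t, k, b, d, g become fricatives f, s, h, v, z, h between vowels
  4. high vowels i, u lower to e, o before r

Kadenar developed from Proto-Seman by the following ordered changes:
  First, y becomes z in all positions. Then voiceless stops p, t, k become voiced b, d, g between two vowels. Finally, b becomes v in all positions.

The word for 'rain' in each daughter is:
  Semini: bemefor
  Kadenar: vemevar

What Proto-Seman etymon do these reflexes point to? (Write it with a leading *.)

*bemepar

Position 1: Semini has b, Kadenar has v. Semini preserves b here (none of its changes turn any other segment into b), so the proto-segment is *b.
Position 5: Semini has f, Kadenar has v. Taking the neighbouring segments as reconstructed: Semini f could go back to *p or *f; Kadenar v could go back to *p or *b or *v — the one source consistent with every daughter is *p.
Position 6: Semini has o, Kadenar has a. Kadenar preserves a here (none of its changes turn any other segment into a), so the proto-segment is *a.
Continuing position by position gives *bemepar; check it forward:
Semini: *bemepar
  bemepar → bemepor   [vowel merger]
  bemepor (rule 2 does not apply)
  bemepor → bemefor   [intervocalic lenition]
  bemefor (rule 4 does not apply)
  giving Semini bemefor.
Kadenar: *bemepar
  bemepar (rule 1 does not apply)
  bemepar → bemebar   [intervocalic voicing]
  bemebar → vemevar   [unconditioned shift]
  giving Kadenar vemevar.
No other proto-form is consistent with every reflex, so the reconstruction is *bemepar.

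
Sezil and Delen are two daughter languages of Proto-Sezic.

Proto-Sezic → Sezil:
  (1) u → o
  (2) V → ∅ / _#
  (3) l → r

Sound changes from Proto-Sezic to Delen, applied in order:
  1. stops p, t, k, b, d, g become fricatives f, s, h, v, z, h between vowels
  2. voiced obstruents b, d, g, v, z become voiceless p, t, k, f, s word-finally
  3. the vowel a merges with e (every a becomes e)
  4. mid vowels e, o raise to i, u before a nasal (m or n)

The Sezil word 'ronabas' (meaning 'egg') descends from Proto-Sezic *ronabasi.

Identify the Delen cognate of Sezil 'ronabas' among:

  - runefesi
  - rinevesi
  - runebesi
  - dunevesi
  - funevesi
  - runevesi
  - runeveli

runevesi

Delen: *ronabasi > ronavasi > ronevesi > runevesi  (by intervocalic lenition, vowel merger, pre-nasal raising)
Among the options, 'runevesi' alone shows every Delen change applied in order.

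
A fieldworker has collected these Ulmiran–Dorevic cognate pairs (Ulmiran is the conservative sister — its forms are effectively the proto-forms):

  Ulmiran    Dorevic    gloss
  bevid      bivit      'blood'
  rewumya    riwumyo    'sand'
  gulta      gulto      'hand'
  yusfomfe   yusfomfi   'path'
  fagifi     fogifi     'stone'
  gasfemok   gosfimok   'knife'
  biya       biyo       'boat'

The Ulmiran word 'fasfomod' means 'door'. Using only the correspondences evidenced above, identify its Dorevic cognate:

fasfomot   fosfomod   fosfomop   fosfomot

fagifi ~ fogifi, gasfemok ~ gosfimok — Ulmiran a corresponds to Dorevic o after a consonant, before a consonant other than r, m, n, p, b, f, v.
bevid ~ bivit — Ulmiran d corresponds to Dorevic t word-finally.
Applying these to Ulmiran 'fasfomod':
  fasfomod → fosfomod   (a→o after a consonant, before a consonant other than r, m, n, p, b, f, v)
  fosfomod → fosfomot   (d→t word-finally)
So the Dorevic cognate is 'fosfomot'.

fosfomot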